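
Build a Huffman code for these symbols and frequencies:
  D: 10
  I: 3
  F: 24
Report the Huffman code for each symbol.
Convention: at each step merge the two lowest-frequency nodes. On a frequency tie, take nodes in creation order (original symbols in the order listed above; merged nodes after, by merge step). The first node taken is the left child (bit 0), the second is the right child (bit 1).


Huffman tree construction:
Step 1: Merge I(3) + D(10) = 13
Step 2: Merge (I+D)(13) + F(24) = 37
Read each symbol's code off the tree from the root (left child = 0, right child = 1).

Codes:
  D: 01 (length 2)
  I: 00 (length 2)
  F: 1 (length 1)
Average code length: 50/37 = 1.3514 bits/symbol


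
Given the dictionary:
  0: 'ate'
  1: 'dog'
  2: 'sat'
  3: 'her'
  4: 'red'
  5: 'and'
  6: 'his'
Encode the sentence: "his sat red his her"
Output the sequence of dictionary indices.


Look up each word in the dictionary:
  'his' -> 6
  'sat' -> 2
  'red' -> 4
  'his' -> 6
  'her' -> 3

Encoded: [6, 2, 4, 6, 3]


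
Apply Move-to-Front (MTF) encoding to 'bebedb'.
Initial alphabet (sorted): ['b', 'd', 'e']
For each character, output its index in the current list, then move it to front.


MTF encoding:
'b': index 0 in ['b', 'd', 'e'] -> ['b', 'd', 'e']
'e': index 2 in ['b', 'd', 'e'] -> ['e', 'b', 'd']
'b': index 1 in ['e', 'b', 'd'] -> ['b', 'e', 'd']
'e': index 1 in ['b', 'e', 'd'] -> ['e', 'b', 'd']
'd': index 2 in ['e', 'b', 'd'] -> ['d', 'e', 'b']
'b': index 2 in ['d', 'e', 'b'] -> ['b', 'd', 'e']


Output: [0, 2, 1, 1, 2, 2]


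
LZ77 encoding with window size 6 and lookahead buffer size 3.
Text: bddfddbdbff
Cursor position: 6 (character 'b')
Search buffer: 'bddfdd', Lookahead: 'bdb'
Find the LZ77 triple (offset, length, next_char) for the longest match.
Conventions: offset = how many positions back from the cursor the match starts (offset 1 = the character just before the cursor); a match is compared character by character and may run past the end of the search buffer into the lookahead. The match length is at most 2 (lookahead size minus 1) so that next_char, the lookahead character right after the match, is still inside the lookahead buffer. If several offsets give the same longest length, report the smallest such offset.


Try each offset into the search buffer:
  offset=1 (pos 5, char 'd'): match length 0
  offset=2 (pos 4, char 'd'): match length 0
  offset=3 (pos 3, char 'f'): match length 0
  offset=4 (pos 2, char 'd'): match length 0
  offset=5 (pos 1, char 'd'): match length 0
  offset=6 (pos 0, char 'b'): match length 2
Longest match has length 2 at offset 6.
next_char = character at position 6 + 2 = 8 -> 'b'

Best match: offset=6, length=2 (matching 'bd' starting at position 0)
LZ77 triple: (6, 2, 'b')


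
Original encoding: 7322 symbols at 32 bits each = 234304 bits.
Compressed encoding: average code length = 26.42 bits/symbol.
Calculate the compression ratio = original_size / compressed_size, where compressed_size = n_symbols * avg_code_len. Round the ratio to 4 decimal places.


original_size = n_symbols * orig_bits = 7322 * 32 = 234304 bits
compressed_size = n_symbols * avg_code_len = 7322 * 26.42 = 193447.24 bits
ratio = original_size / compressed_size = 234304 / 193447.24 = 1.2112

Compression ratio = 1.2112


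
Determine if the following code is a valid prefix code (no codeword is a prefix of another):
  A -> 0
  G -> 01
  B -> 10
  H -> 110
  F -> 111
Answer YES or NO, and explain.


Checking each pair (does one codeword prefix another?):
  A='0' vs G='01': prefix -- VIOLATION

NO -- this is NOT a valid prefix code. A (0) is a prefix of G (01).


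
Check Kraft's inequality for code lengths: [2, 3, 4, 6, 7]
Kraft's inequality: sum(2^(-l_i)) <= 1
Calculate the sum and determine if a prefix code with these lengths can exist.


Sum = 2^(-2) + 2^(-3) + 2^(-4) + 2^(-6) + 2^(-7)
    = 0.25 + 0.125 + 0.0625 + 0.015625 + 0.0078125
    = 59/128 = 0.4609375
Since 0.4609375 <= 1, Kraft's inequality IS satisfied.
A prefix code with these lengths CAN exist.

Kraft sum = 0.4609375. Satisfied.


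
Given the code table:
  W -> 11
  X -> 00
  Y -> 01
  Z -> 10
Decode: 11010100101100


Decoding:
11 -> W
01 -> Y
01 -> Y
00 -> X
10 -> Z
11 -> W
00 -> X


Result: WYYXZWX


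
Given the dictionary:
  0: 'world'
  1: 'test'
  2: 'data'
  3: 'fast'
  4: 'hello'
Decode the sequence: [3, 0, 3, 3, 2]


Look up each index in the dictionary:
  3 -> 'fast'
  0 -> 'world'
  3 -> 'fast'
  3 -> 'fast'
  2 -> 'data'

Decoded: "fast world fast fast data"


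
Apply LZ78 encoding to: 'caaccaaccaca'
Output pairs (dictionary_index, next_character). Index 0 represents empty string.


LZ78 encoding steps:
Dictionary: {0: ''}
Step 1: w='' (idx 0), next='c' -> output (0, 'c'), add 'c' as idx 1
Step 2: w='' (idx 0), next='a' -> output (0, 'a'), add 'a' as idx 2
Step 3: w='a' (idx 2), next='c' -> output (2, 'c'), add 'ac' as idx 3
Step 4: w='c' (idx 1), next='a' -> output (1, 'a'), add 'ca' as idx 4
Step 5: w='ac' (idx 3), next='c' -> output (3, 'c'), add 'acc' as idx 5
Step 6: w='ac' (idx 3), next='a' -> output (3, 'a'), add 'aca' as idx 6


Encoded: [(0, 'c'), (0, 'a'), (2, 'c'), (1, 'a'), (3, 'c'), (3, 'a')]


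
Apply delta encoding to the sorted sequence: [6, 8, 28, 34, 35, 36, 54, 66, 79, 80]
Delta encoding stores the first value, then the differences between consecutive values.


First value: 6
Deltas:
  8 - 6 = 2
  28 - 8 = 20
  34 - 28 = 6
  35 - 34 = 1
  36 - 35 = 1
  54 - 36 = 18
  66 - 54 = 12
  79 - 66 = 13
  80 - 79 = 1


Delta encoded: [6, 2, 20, 6, 1, 1, 18, 12, 13, 1]


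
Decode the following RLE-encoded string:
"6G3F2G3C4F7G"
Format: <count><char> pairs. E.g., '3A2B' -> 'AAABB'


Expanding each <count><char> pair:
  6G -> 'GGGGGG'
  3F -> 'FFF'
  2G -> 'GG'
  3C -> 'CCC'
  4F -> 'FFFF'
  7G -> 'GGGGGGG'

Decoded = GGGGGGFFFGGCCCFFFFGGGGGGG


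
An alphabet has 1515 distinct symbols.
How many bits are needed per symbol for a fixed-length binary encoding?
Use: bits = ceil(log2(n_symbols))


log2(1515) = 10.5651
Bracket: 2^10 = 1024 < 1515 <= 2^11 = 2048
So ceil(log2(1515)) = 11

bits = ceil(log2(1515)) = ceil(10.5651) = 11 bits


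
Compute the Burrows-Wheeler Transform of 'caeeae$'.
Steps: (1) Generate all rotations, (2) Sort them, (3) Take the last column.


Rotations (sorted):
  0: $caeeae -> last char: e
  1: ae$caee -> last char: e
  2: aeeae$c -> last char: c
  3: caeeae$ -> last char: $
  4: e$caeea -> last char: a
  5: eae$cae -> last char: e
  6: eeae$ca -> last char: a


BWT = eec$aea


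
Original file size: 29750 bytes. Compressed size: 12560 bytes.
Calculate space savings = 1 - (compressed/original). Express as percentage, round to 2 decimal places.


ratio = compressed/original = 12560/29750 = 0.422185
savings = 1 - ratio = 1 - 0.422185 = 0.577815
as a percentage: 0.577815 * 100 = 57.78%

Space savings = 1 - 12560/29750 = 57.78%


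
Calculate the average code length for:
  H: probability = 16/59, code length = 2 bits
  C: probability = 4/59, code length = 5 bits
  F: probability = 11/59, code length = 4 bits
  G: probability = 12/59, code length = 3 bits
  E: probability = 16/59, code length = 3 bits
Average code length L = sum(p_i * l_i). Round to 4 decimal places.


Weighted contributions p_i * l_i:
  H: (16/59) * 2 = 32/59
  C: (4/59) * 5 = 20/59
  F: (11/59) * 4 = 44/59
  G: (12/59) * 3 = 36/59
  E: (16/59) * 3 = 48/59
Sum = (32 + 20 + 44 + 36 + 48)/59 = 180/59

L = 180/59 = 3.0508 bits/symbol


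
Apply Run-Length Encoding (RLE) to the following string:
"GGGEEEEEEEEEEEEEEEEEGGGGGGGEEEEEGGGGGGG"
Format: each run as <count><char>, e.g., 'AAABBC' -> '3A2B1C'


Scanning runs left to right:
  i=0: run of 'G' x 3 -> '3G'
  i=3: run of 'E' x 17 -> '17E'
  i=20: run of 'G' x 7 -> '7G'
  i=27: run of 'E' x 5 -> '5E'
  i=32: run of 'G' x 7 -> '7G'

RLE = 3G17E7G5E7G


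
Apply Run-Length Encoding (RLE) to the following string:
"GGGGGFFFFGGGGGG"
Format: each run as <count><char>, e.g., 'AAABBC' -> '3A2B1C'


Scanning runs left to right:
  i=0: run of 'G' x 5 -> '5G'
  i=5: run of 'F' x 4 -> '4F'
  i=9: run of 'G' x 6 -> '6G'

RLE = 5G4F6G


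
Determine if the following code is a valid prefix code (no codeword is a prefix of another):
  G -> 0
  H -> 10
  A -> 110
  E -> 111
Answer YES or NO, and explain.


Checking each pair (does one codeword prefix another?):
  G='0' vs H='10': no prefix
  G='0' vs A='110': no prefix
  G='0' vs E='111': no prefix
  H='10' vs G='0': no prefix
  H='10' vs A='110': no prefix
  H='10' vs E='111': no prefix
  A='110' vs G='0': no prefix
  A='110' vs H='10': no prefix
  A='110' vs E='111': no prefix
  E='111' vs G='0': no prefix
  E='111' vs H='10': no prefix
  E='111' vs A='110': no prefix
No violation found over all pairs.

YES -- this is a valid prefix code. No codeword is a prefix of any other codeword.


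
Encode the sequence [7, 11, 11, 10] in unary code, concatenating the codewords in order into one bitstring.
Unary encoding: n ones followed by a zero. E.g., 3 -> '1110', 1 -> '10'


Encode each number as n ones followed by a terminating 0:
  7 -> 11111110 (8 bits)
  11 -> 111111111110 (12 bits)
  11 -> 111111111110 (12 bits)
  10 -> 11111111110 (11 bits)
Total length = 8 + 12 + 12 + 11 = 43 bits.

Unary([7, 11, 11, 10]) = 1111111011111111111011111111111011111111110 (43 bits)


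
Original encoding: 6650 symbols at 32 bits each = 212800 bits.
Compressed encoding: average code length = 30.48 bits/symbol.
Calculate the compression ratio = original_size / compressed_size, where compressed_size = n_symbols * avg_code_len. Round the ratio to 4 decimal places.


original_size = n_symbols * orig_bits = 6650 * 32 = 212800 bits
compressed_size = n_symbols * avg_code_len = 6650 * 30.48 = 202692.0 bits
ratio = original_size / compressed_size = 212800 / 202692.0 = 1.0499

Compression ratio = 1.0499


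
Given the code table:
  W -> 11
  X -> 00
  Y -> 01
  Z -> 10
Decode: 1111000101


Decoding:
11 -> W
11 -> W
00 -> X
01 -> Y
01 -> Y


Result: WWXYY


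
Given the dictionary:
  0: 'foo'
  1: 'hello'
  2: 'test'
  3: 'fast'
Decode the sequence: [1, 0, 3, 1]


Look up each index in the dictionary:
  1 -> 'hello'
  0 -> 'foo'
  3 -> 'fast'
  1 -> 'hello'

Decoded: "hello foo fast hello"


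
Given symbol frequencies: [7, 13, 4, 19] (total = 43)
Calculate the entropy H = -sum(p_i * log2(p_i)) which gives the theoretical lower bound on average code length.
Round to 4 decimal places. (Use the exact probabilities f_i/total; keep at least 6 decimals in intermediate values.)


Per-symbol terms -p_i * log2(p_i) with p_i = f_i/43:
  p = 7/43 = 0.162791: log2(p) = -2.618910, -p*log2(p) = 0.426334
  p = 13/43 = 0.302326: log2(p) = -1.725825, -p*log2(p) = 0.521761
  p = 4/43 = 0.093023: log2(p) = -3.426265, -p*log2(p) = 0.318722
  p = 19/43 = 0.441860: log2(p) = -1.178337, -p*log2(p) = 0.520661
H = 0.426334 + 0.521761 + 0.318722 + 0.520661 = 1.787478

H = 1.7875 bits/symbol


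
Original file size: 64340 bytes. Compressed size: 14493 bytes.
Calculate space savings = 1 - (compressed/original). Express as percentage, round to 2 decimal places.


ratio = compressed/original = 14493/64340 = 0.225256
savings = 1 - ratio = 1 - 0.225256 = 0.774744
as a percentage: 0.774744 * 100 = 77.47%

Space savings = 1 - 14493/64340 = 77.47%


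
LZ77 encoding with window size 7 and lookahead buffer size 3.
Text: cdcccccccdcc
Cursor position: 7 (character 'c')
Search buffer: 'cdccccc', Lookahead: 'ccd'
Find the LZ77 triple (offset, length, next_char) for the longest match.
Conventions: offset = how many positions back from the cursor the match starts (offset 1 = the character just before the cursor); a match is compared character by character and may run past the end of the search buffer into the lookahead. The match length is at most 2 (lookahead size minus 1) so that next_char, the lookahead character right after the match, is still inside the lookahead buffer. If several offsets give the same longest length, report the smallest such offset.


Try each offset into the search buffer:
  offset=1 (pos 6, char 'c'): match length 2
  offset=2 (pos 5, char 'c'): match length 2
  offset=3 (pos 4, char 'c'): match length 2
  offset=4 (pos 3, char 'c'): match length 2
  offset=5 (pos 2, char 'c'): match length 2
  offset=6 (pos 1, char 'd'): match length 0
  offset=7 (pos 0, char 'c'): match length 1
Longest match has length 2, found at offsets 1, 2, 3, 4, 5; take the smallest, offset 1.
next_char = character at position 7 + 2 = 9 -> 'd'

Best match: offset=1, length=2 (matching 'cc' starting at position 6)
LZ77 triple: (1, 2, 'd')


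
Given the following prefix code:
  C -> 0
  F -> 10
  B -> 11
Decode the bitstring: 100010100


Decoding step by step:
Bits 10 -> F
Bits 0 -> C
Bits 0 -> C
Bits 10 -> F
Bits 10 -> F
Bits 0 -> C


Decoded message: FCCFFC


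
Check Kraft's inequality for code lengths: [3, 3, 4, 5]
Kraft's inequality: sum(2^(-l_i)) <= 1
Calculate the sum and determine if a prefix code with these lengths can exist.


Sum = 2^(-3) + 2^(-3) + 2^(-4) + 2^(-5)
    = 0.125 + 0.125 + 0.0625 + 0.03125
    = 11/32 = 0.34375
Since 0.34375 <= 1, Kraft's inequality IS satisfied.
A prefix code with these lengths CAN exist.

Kraft sum = 0.34375. Satisfied.


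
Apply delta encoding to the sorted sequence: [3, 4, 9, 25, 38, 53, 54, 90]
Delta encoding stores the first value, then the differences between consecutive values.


First value: 3
Deltas:
  4 - 3 = 1
  9 - 4 = 5
  25 - 9 = 16
  38 - 25 = 13
  53 - 38 = 15
  54 - 53 = 1
  90 - 54 = 36


Delta encoded: [3, 1, 5, 16, 13, 15, 1, 36]


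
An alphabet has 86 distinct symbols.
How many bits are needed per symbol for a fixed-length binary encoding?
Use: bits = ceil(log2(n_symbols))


log2(86) = 6.4263
Bracket: 2^6 = 64 < 86 <= 2^7 = 128
So ceil(log2(86)) = 7

bits = ceil(log2(86)) = ceil(6.4263) = 7 bits


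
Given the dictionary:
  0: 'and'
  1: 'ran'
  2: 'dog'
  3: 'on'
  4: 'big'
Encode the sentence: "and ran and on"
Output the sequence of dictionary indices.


Look up each word in the dictionary:
  'and' -> 0
  'ran' -> 1
  'and' -> 0
  'on' -> 3

Encoded: [0, 1, 0, 3]


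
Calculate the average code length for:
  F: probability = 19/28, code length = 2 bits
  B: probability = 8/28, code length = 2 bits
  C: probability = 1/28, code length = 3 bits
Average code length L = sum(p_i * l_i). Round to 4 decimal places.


Weighted contributions p_i * l_i:
  F: (19/28) * 2 = 38/28
  B: (8/28) * 2 = 16/28
  C: (1/28) * 3 = 3/28
Sum = (38 + 16 + 3)/28 = 57/28

L = 57/28 = 2.0357 bits/symbol


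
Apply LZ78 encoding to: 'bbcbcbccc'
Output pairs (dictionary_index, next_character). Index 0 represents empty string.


LZ78 encoding steps:
Dictionary: {0: ''}
Step 1: w='' (idx 0), next='b' -> output (0, 'b'), add 'b' as idx 1
Step 2: w='b' (idx 1), next='c' -> output (1, 'c'), add 'bc' as idx 2
Step 3: w='bc' (idx 2), next='b' -> output (2, 'b'), add 'bcb' as idx 3
Step 4: w='' (idx 0), next='c' -> output (0, 'c'), add 'c' as idx 4
Step 5: w='c' (idx 4), next='c' -> output (4, 'c'), add 'cc' as idx 5


Encoded: [(0, 'b'), (1, 'c'), (2, 'b'), (0, 'c'), (4, 'c')]


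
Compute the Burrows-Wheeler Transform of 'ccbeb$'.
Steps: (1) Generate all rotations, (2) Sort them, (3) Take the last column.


Rotations (sorted):
  0: $ccbeb -> last char: b
  1: b$ccbe -> last char: e
  2: beb$cc -> last char: c
  3: cbeb$c -> last char: c
  4: ccbeb$ -> last char: $
  5: eb$ccb -> last char: b


BWT = becc$b


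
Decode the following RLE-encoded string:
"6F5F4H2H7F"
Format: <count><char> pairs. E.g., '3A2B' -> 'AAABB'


Expanding each <count><char> pair:
  6F -> 'FFFFFF'
  5F -> 'FFFFF'
  4H -> 'HHHH'
  2H -> 'HH'
  7F -> 'FFFFFFF'

Decoded = FFFFFFFFFFFHHHHHHFFFFFFF


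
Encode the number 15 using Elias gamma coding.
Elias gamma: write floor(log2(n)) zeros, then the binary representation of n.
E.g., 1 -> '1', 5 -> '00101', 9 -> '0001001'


num_bits = floor(log2(15)) + 1 = 4
leading_zeros = num_bits - 1 = 3
binary(15) = 1111

Elias gamma(15) = '000' + '1111' = 0001111 (7 bits)


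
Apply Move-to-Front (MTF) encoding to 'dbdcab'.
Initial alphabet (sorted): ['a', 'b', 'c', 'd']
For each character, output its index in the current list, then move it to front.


MTF encoding:
'd': index 3 in ['a', 'b', 'c', 'd'] -> ['d', 'a', 'b', 'c']
'b': index 2 in ['d', 'a', 'b', 'c'] -> ['b', 'd', 'a', 'c']
'd': index 1 in ['b', 'd', 'a', 'c'] -> ['d', 'b', 'a', 'c']
'c': index 3 in ['d', 'b', 'a', 'c'] -> ['c', 'd', 'b', 'a']
'a': index 3 in ['c', 'd', 'b', 'a'] -> ['a', 'c', 'd', 'b']
'b': index 3 in ['a', 'c', 'd', 'b'] -> ['b', 'a', 'c', 'd']


Output: [3, 2, 1, 3, 3, 3]


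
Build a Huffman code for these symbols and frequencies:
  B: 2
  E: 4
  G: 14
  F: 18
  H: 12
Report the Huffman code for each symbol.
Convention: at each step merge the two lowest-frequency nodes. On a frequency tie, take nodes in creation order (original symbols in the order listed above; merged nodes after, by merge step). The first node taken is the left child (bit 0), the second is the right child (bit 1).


Huffman tree construction:
Step 1: Merge B(2) + E(4) = 6
Step 2: Merge (B+E)(6) + H(12) = 18
Step 3: Merge G(14) + F(18) = 32
Step 4: Merge ((B+E)+H)(18) + (G+F)(32) = 50
Read each symbol's code off the tree from the root (left child = 0, right child = 1).

Codes:
  B: 000 (length 3)
  E: 001 (length 3)
  G: 10 (length 2)
  F: 11 (length 2)
  H: 01 (length 2)
Average code length: 106/50 = 2.1200 bits/symbol


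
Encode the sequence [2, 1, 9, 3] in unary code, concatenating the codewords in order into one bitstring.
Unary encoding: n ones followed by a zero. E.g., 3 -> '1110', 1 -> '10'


Encode each number as n ones followed by a terminating 0:
  2 -> 110 (3 bits)
  1 -> 10 (2 bits)
  9 -> 1111111110 (10 bits)
  3 -> 1110 (4 bits)
Total length = 3 + 2 + 10 + 4 = 19 bits.

Unary([2, 1, 9, 3]) = 1101011111111101110 (19 bits)


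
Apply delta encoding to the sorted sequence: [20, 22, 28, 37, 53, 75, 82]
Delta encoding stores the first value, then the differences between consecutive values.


First value: 20
Deltas:
  22 - 20 = 2
  28 - 22 = 6
  37 - 28 = 9
  53 - 37 = 16
  75 - 53 = 22
  82 - 75 = 7


Delta encoded: [20, 2, 6, 9, 16, 22, 7]


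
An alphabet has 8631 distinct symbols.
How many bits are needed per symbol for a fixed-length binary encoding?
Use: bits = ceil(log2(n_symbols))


log2(8631) = 13.0753
Bracket: 2^13 = 8192 < 8631 <= 2^14 = 16384
So ceil(log2(8631)) = 14

bits = ceil(log2(8631)) = ceil(13.0753) = 14 bits


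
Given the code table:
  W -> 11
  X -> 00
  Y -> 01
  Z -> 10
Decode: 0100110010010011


Decoding:
01 -> Y
00 -> X
11 -> W
00 -> X
10 -> Z
01 -> Y
00 -> X
11 -> W


Result: YXWXZYXW


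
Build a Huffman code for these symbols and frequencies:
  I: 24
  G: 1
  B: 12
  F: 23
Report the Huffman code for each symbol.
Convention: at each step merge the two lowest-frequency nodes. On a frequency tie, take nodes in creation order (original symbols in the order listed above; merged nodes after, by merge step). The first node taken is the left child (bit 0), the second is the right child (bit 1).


Huffman tree construction:
Step 1: Merge G(1) + B(12) = 13
Step 2: Merge (G+B)(13) + F(23) = 36
Step 3: Merge I(24) + ((G+B)+F)(36) = 60
Read each symbol's code off the tree from the root (left child = 0, right child = 1).

Codes:
  I: 0 (length 1)
  G: 100 (length 3)
  B: 101 (length 3)
  F: 11 (length 2)
Average code length: 109/60 = 1.8167 bits/symbol


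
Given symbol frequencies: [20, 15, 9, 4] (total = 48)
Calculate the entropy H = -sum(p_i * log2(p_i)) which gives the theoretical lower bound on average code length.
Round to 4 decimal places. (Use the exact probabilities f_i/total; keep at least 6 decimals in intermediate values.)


Per-symbol terms -p_i * log2(p_i) with p_i = f_i/48:
  p = 20/48 = 0.416667: log2(p) = -1.263034, -p*log2(p) = 0.526264
  p = 15/48 = 0.312500: log2(p) = -1.678072, -p*log2(p) = 0.524397
  p = 9/48 = 0.187500: log2(p) = -2.415037, -p*log2(p) = 0.452820
  p = 4/48 = 0.083333: log2(p) = -3.584963, -p*log2(p) = 0.298747
H = 0.526264 + 0.524397 + 0.452820 + 0.298747 = 1.802228

H = 1.8022 bits/symbol


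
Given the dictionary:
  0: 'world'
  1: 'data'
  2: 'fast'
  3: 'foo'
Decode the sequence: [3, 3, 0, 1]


Look up each index in the dictionary:
  3 -> 'foo'
  3 -> 'foo'
  0 -> 'world'
  1 -> 'data'

Decoded: "foo foo world data"


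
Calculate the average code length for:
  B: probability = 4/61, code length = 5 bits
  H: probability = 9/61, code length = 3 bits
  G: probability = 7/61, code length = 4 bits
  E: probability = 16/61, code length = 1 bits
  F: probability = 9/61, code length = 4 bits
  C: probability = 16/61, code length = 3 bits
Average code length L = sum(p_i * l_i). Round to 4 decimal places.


Weighted contributions p_i * l_i:
  B: (4/61) * 5 = 20/61
  H: (9/61) * 3 = 27/61
  G: (7/61) * 4 = 28/61
  E: (16/61) * 1 = 16/61
  F: (9/61) * 4 = 36/61
  C: (16/61) * 3 = 48/61
Sum = (20 + 27 + 28 + 16 + 36 + 48)/61 = 175/61

L = 175/61 = 2.8689 bits/symbol


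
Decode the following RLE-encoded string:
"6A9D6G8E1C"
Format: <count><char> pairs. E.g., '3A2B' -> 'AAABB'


Expanding each <count><char> pair:
  6A -> 'AAAAAA'
  9D -> 'DDDDDDDDD'
  6G -> 'GGGGGG'
  8E -> 'EEEEEEEE'
  1C -> 'C'

Decoded = AAAAAADDDDDDDDDGGGGGGEEEEEEEEC


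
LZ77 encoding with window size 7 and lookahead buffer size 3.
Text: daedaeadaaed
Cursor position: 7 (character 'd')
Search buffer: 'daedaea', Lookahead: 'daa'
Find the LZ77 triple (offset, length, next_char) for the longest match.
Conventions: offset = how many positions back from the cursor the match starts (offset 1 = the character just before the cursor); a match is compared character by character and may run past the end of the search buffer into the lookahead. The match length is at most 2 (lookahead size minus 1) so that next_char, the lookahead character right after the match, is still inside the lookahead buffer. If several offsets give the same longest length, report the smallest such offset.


Try each offset into the search buffer:
  offset=1 (pos 6, char 'a'): match length 0
  offset=2 (pos 5, char 'e'): match length 0
  offset=3 (pos 4, char 'a'): match length 0
  offset=4 (pos 3, char 'd'): match length 2
  offset=5 (pos 2, char 'e'): match length 0
  offset=6 (pos 1, char 'a'): match length 0
  offset=7 (pos 0, char 'd'): match length 2
Longest match has length 2, found at offsets 4, 7; take the smallest, offset 4.
next_char = character at position 7 + 2 = 9 -> 'a'

Best match: offset=4, length=2 (matching 'da' starting at position 3)
LZ77 triple: (4, 2, 'a')


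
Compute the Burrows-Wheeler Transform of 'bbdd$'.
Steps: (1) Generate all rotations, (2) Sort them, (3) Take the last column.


Rotations (sorted):
  0: $bbdd -> last char: d
  1: bbdd$ -> last char: $
  2: bdd$b -> last char: b
  3: d$bbd -> last char: d
  4: dd$bb -> last char: b


BWT = d$bdb


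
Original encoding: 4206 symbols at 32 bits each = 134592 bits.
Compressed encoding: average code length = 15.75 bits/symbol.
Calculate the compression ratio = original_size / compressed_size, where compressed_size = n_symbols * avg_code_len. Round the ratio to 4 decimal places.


original_size = n_symbols * orig_bits = 4206 * 32 = 134592 bits
compressed_size = n_symbols * avg_code_len = 4206 * 15.75 = 66244.5 bits
ratio = original_size / compressed_size = 134592 / 66244.5 = 2.0317

Compression ratio = 2.0317


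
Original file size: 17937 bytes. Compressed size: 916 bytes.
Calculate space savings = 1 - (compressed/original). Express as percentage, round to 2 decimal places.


ratio = compressed/original = 916/17937 = 0.051068
savings = 1 - ratio = 1 - 0.051068 = 0.948932
as a percentage: 0.948932 * 100 = 94.89%

Space savings = 1 - 916/17937 = 94.89%


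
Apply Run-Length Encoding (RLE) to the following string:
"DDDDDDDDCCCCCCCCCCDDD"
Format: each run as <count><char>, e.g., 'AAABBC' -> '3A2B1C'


Scanning runs left to right:
  i=0: run of 'D' x 8 -> '8D'
  i=8: run of 'C' x 10 -> '10C'
  i=18: run of 'D' x 3 -> '3D'

RLE = 8D10C3D


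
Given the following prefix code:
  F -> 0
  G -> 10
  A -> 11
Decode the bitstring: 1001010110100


Decoding step by step:
Bits 10 -> G
Bits 0 -> F
Bits 10 -> G
Bits 10 -> G
Bits 11 -> A
Bits 0 -> F
Bits 10 -> G
Bits 0 -> F


Decoded message: GFGGAFGF


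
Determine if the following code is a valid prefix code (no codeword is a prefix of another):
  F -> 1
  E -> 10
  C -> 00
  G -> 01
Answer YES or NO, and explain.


Checking each pair (does one codeword prefix another?):
  F='1' vs E='10': prefix -- VIOLATION

NO -- this is NOT a valid prefix code. F (1) is a prefix of E (10).


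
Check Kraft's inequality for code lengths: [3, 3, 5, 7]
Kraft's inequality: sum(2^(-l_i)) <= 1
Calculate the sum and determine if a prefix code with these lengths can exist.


Sum = 2^(-3) + 2^(-3) + 2^(-5) + 2^(-7)
    = 0.125 + 0.125 + 0.03125 + 0.0078125
    = 37/128 = 0.2890625
Since 0.2890625 <= 1, Kraft's inequality IS satisfied.
A prefix code with these lengths CAN exist.

Kraft sum = 0.2890625. Satisfied.


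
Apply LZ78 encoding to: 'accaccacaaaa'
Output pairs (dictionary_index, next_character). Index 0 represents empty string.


LZ78 encoding steps:
Dictionary: {0: ''}
Step 1: w='' (idx 0), next='a' -> output (0, 'a'), add 'a' as idx 1
Step 2: w='' (idx 0), next='c' -> output (0, 'c'), add 'c' as idx 2
Step 3: w='c' (idx 2), next='a' -> output (2, 'a'), add 'ca' as idx 3
Step 4: w='c' (idx 2), next='c' -> output (2, 'c'), add 'cc' as idx 4
Step 5: w='a' (idx 1), next='c' -> output (1, 'c'), add 'ac' as idx 5
Step 6: w='a' (idx 1), next='a' -> output (1, 'a'), add 'aa' as idx 6
Step 7: w='aa' (idx 6), end of input -> output (6, '')


Encoded: [(0, 'a'), (0, 'c'), (2, 'a'), (2, 'c'), (1, 'c'), (1, 'a'), (6, '')]


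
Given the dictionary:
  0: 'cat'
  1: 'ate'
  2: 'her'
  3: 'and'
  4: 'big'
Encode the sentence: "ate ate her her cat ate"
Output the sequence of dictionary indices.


Look up each word in the dictionary:
  'ate' -> 1
  'ate' -> 1
  'her' -> 2
  'her' -> 2
  'cat' -> 0
  'ate' -> 1

Encoded: [1, 1, 2, 2, 0, 1]


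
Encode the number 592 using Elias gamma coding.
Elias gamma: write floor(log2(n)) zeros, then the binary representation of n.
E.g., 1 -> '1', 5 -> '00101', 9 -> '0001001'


num_bits = floor(log2(592)) + 1 = 10
leading_zeros = num_bits - 1 = 9
binary(592) = 1001010000

Elias gamma(592) = '000000000' + '1001010000' = 0000000001001010000 (19 bits)


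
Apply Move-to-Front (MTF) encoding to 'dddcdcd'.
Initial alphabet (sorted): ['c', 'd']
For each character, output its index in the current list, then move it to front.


MTF encoding:
'd': index 1 in ['c', 'd'] -> ['d', 'c']
'd': index 0 in ['d', 'c'] -> ['d', 'c']
'd': index 0 in ['d', 'c'] -> ['d', 'c']
'c': index 1 in ['d', 'c'] -> ['c', 'd']
'd': index 1 in ['c', 'd'] -> ['d', 'c']
'c': index 1 in ['d', 'c'] -> ['c', 'd']
'd': index 1 in ['c', 'd'] -> ['d', 'c']


Output: [1, 0, 0, 1, 1, 1, 1]


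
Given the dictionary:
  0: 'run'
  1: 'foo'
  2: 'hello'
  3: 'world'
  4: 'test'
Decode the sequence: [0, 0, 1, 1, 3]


Look up each index in the dictionary:
  0 -> 'run'
  0 -> 'run'
  1 -> 'foo'
  1 -> 'foo'
  3 -> 'world'

Decoded: "run run foo foo world"


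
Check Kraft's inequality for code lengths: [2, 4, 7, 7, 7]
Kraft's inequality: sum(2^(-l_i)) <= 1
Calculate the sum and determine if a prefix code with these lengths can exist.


Sum = 2^(-2) + 2^(-4) + 2^(-7) + 2^(-7) + 2^(-7)
    = 0.25 + 0.0625 + 0.0078125 + 0.0078125 + 0.0078125
    = 43/128 = 0.3359375
Since 0.3359375 <= 1, Kraft's inequality IS satisfied.
A prefix code with these lengths CAN exist.

Kraft sum = 0.3359375. Satisfied.


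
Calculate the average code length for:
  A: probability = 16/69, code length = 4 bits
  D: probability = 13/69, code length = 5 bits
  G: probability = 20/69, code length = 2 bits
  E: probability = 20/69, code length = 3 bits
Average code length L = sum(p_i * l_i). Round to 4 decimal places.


Weighted contributions p_i * l_i:
  A: (16/69) * 4 = 64/69
  D: (13/69) * 5 = 65/69
  G: (20/69) * 2 = 40/69
  E: (20/69) * 3 = 60/69
Sum = (64 + 65 + 40 + 60)/69 = 229/69

L = 229/69 = 3.3188 bits/symbol


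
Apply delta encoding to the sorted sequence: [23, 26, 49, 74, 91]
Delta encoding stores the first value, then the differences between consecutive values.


First value: 23
Deltas:
  26 - 23 = 3
  49 - 26 = 23
  74 - 49 = 25
  91 - 74 = 17


Delta encoded: [23, 3, 23, 25, 17]


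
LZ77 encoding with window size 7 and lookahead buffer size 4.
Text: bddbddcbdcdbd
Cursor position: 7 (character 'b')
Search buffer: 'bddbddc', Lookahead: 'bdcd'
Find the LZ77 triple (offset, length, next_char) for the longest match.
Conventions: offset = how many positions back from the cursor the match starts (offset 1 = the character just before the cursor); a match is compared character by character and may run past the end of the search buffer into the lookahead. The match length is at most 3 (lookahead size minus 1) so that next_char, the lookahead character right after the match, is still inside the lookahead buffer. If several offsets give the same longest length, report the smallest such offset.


Try each offset into the search buffer:
  offset=1 (pos 6, char 'c'): match length 0
  offset=2 (pos 5, char 'd'): match length 0
  offset=3 (pos 4, char 'd'): match length 0
  offset=4 (pos 3, char 'b'): match length 2
  offset=5 (pos 2, char 'd'): match length 0
  offset=6 (pos 1, char 'd'): match length 0
  offset=7 (pos 0, char 'b'): match length 2
Longest match has length 2, found at offsets 4, 7; take the smallest, offset 4.
next_char = character at position 7 + 2 = 9 -> 'c'

Best match: offset=4, length=2 (matching 'bd' starting at position 3)
LZ77 triple: (4, 2, 'c')


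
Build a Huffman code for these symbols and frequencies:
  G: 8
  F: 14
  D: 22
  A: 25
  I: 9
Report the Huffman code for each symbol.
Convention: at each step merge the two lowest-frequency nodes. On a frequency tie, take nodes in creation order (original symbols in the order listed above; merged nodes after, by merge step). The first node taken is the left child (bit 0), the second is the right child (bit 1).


Huffman tree construction:
Step 1: Merge G(8) + I(9) = 17
Step 2: Merge F(14) + (G+I)(17) = 31
Step 3: Merge D(22) + A(25) = 47
Step 4: Merge (F+(G+I))(31) + (D+A)(47) = 78
Read each symbol's code off the tree from the root (left child = 0, right child = 1).

Codes:
  G: 010 (length 3)
  F: 00 (length 2)
  D: 10 (length 2)
  A: 11 (length 2)
  I: 011 (length 3)
Average code length: 173/78 = 2.2179 bits/symbol


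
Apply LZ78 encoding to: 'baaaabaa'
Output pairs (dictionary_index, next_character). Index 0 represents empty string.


LZ78 encoding steps:
Dictionary: {0: ''}
Step 1: w='' (idx 0), next='b' -> output (0, 'b'), add 'b' as idx 1
Step 2: w='' (idx 0), next='a' -> output (0, 'a'), add 'a' as idx 2
Step 3: w='a' (idx 2), next='a' -> output (2, 'a'), add 'aa' as idx 3
Step 4: w='a' (idx 2), next='b' -> output (2, 'b'), add 'ab' as idx 4
Step 5: w='aa' (idx 3), end of input -> output (3, '')


Encoded: [(0, 'b'), (0, 'a'), (2, 'a'), (2, 'b'), (3, '')]


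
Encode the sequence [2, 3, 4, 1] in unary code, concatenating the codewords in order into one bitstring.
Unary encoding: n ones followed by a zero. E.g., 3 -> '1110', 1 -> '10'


Encode each number as n ones followed by a terminating 0:
  2 -> 110 (3 bits)
  3 -> 1110 (4 bits)
  4 -> 11110 (5 bits)
  1 -> 10 (2 bits)
Total length = 3 + 4 + 5 + 2 = 14 bits.

Unary([2, 3, 4, 1]) = 11011101111010 (14 bits)


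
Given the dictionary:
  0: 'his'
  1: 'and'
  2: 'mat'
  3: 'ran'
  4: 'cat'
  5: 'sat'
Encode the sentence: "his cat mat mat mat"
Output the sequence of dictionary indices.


Look up each word in the dictionary:
  'his' -> 0
  'cat' -> 4
  'mat' -> 2
  'mat' -> 2
  'mat' -> 2

Encoded: [0, 4, 2, 2, 2]


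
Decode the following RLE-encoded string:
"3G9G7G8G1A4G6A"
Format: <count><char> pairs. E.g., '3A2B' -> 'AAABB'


Expanding each <count><char> pair:
  3G -> 'GGG'
  9G -> 'GGGGGGGGG'
  7G -> 'GGGGGGG'
  8G -> 'GGGGGGGG'
  1A -> 'A'
  4G -> 'GGGG'
  6A -> 'AAAAAA'

Decoded = GGGGGGGGGGGGGGGGGGGGGGGGGGGAGGGGAAAAAA


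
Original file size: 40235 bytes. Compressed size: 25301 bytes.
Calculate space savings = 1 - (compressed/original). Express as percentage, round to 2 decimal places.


ratio = compressed/original = 25301/40235 = 0.628831
savings = 1 - ratio = 1 - 0.628831 = 0.371169
as a percentage: 0.371169 * 100 = 37.12%

Space savings = 1 - 25301/40235 = 37.12%


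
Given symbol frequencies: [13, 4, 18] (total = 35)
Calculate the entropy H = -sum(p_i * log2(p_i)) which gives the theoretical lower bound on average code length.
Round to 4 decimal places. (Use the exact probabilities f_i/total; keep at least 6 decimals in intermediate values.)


Per-symbol terms -p_i * log2(p_i) with p_i = f_i/35:
  p = 13/35 = 0.371429: log2(p) = -1.428843, -p*log2(p) = 0.530713
  p = 4/35 = 0.114286: log2(p) = -3.129283, -p*log2(p) = 0.357632
  p = 18/35 = 0.514286: log2(p) = -0.959358, -p*log2(p) = 0.493384
H = 0.530713 + 0.357632 + 0.493384 = 1.381729

H = 1.3817 bits/symbol


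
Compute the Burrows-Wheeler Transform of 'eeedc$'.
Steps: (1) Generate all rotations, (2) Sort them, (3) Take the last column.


Rotations (sorted):
  0: $eeedc -> last char: c
  1: c$eeed -> last char: d
  2: dc$eee -> last char: e
  3: edc$ee -> last char: e
  4: eedc$e -> last char: e
  5: eeedc$ -> last char: $


BWT = cdeee$


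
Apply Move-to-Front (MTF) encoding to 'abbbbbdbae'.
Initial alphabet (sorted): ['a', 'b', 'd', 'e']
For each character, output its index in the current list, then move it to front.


MTF encoding:
'a': index 0 in ['a', 'b', 'd', 'e'] -> ['a', 'b', 'd', 'e']
'b': index 1 in ['a', 'b', 'd', 'e'] -> ['b', 'a', 'd', 'e']
'b': index 0 in ['b', 'a', 'd', 'e'] -> ['b', 'a', 'd', 'e']
'b': index 0 in ['b', 'a', 'd', 'e'] -> ['b', 'a', 'd', 'e']
'b': index 0 in ['b', 'a', 'd', 'e'] -> ['b', 'a', 'd', 'e']
'b': index 0 in ['b', 'a', 'd', 'e'] -> ['b', 'a', 'd', 'e']
'd': index 2 in ['b', 'a', 'd', 'e'] -> ['d', 'b', 'a', 'e']
'b': index 1 in ['d', 'b', 'a', 'e'] -> ['b', 'd', 'a', 'e']
'a': index 2 in ['b', 'd', 'a', 'e'] -> ['a', 'b', 'd', 'e']
'e': index 3 in ['a', 'b', 'd', 'e'] -> ['e', 'a', 'b', 'd']


Output: [0, 1, 0, 0, 0, 0, 2, 1, 2, 3]


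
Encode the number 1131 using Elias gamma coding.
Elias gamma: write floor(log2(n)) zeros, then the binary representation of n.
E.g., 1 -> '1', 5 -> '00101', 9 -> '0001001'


num_bits = floor(log2(1131)) + 1 = 11
leading_zeros = num_bits - 1 = 10
binary(1131) = 10001101011

Elias gamma(1131) = '0000000000' + '10001101011' = 000000000010001101011 (21 bits)


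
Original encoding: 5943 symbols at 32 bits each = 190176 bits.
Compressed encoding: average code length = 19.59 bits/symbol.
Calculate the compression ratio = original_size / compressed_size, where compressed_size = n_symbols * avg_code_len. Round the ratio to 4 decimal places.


original_size = n_symbols * orig_bits = 5943 * 32 = 190176 bits
compressed_size = n_symbols * avg_code_len = 5943 * 19.59 = 116423.37 bits
ratio = original_size / compressed_size = 190176 / 116423.37 = 1.6335

Compression ratio = 1.6335


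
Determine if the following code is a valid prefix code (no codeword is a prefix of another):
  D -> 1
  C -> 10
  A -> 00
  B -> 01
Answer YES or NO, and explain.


Checking each pair (does one codeword prefix another?):
  D='1' vs C='10': prefix -- VIOLATION

NO -- this is NOT a valid prefix code. D (1) is a prefix of C (10).


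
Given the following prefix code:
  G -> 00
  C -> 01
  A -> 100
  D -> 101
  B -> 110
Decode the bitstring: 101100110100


Decoding step by step:
Bits 101 -> D
Bits 100 -> A
Bits 110 -> B
Bits 100 -> A


Decoded message: DABA


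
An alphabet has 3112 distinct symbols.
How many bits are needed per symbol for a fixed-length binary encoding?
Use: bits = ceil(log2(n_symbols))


log2(3112) = 11.6036
Bracket: 2^11 = 2048 < 3112 <= 2^12 = 4096
So ceil(log2(3112)) = 12

bits = ceil(log2(3112)) = ceil(11.6036) = 12 bits


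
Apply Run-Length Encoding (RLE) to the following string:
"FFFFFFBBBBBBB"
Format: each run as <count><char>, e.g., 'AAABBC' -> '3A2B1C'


Scanning runs left to right:
  i=0: run of 'F' x 6 -> '6F'
  i=6: run of 'B' x 7 -> '7B'

RLE = 6F7B


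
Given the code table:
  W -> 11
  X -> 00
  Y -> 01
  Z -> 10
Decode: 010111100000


Decoding:
01 -> Y
01 -> Y
11 -> W
10 -> Z
00 -> X
00 -> X


Result: YYWZXX


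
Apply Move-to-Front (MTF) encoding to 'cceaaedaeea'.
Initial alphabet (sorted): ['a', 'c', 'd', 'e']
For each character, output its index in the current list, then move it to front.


MTF encoding:
'c': index 1 in ['a', 'c', 'd', 'e'] -> ['c', 'a', 'd', 'e']
'c': index 0 in ['c', 'a', 'd', 'e'] -> ['c', 'a', 'd', 'e']
'e': index 3 in ['c', 'a', 'd', 'e'] -> ['e', 'c', 'a', 'd']
'a': index 2 in ['e', 'c', 'a', 'd'] -> ['a', 'e', 'c', 'd']
'a': index 0 in ['a', 'e', 'c', 'd'] -> ['a', 'e', 'c', 'd']
'e': index 1 in ['a', 'e', 'c', 'd'] -> ['e', 'a', 'c', 'd']
'd': index 3 in ['e', 'a', 'c', 'd'] -> ['d', 'e', 'a', 'c']
'a': index 2 in ['d', 'e', 'a', 'c'] -> ['a', 'd', 'e', 'c']
'e': index 2 in ['a', 'd', 'e', 'c'] -> ['e', 'a', 'd', 'c']
'e': index 0 in ['e', 'a', 'd', 'c'] -> ['e', 'a', 'd', 'c']
'a': index 1 in ['e', 'a', 'd', 'c'] -> ['a', 'e', 'd', 'c']


Output: [1, 0, 3, 2, 0, 1, 3, 2, 2, 0, 1]


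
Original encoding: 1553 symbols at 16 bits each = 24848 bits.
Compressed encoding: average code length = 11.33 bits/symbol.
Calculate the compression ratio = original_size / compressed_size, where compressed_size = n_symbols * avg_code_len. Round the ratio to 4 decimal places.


original_size = n_symbols * orig_bits = 1553 * 16 = 24848 bits
compressed_size = n_symbols * avg_code_len = 1553 * 11.33 = 17595.49 bits
ratio = original_size / compressed_size = 24848 / 17595.49 = 1.4122

Compression ratio = 1.4122


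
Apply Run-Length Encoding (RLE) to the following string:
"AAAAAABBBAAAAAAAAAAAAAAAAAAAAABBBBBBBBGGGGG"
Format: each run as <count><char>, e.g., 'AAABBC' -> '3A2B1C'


Scanning runs left to right:
  i=0: run of 'A' x 6 -> '6A'
  i=6: run of 'B' x 3 -> '3B'
  i=9: run of 'A' x 21 -> '21A'
  i=30: run of 'B' x 8 -> '8B'
  i=38: run of 'G' x 5 -> '5G'

RLE = 6A3B21A8B5G


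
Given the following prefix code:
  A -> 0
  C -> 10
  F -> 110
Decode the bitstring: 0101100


Decoding step by step:
Bits 0 -> A
Bits 10 -> C
Bits 110 -> F
Bits 0 -> A


Decoded message: ACFA


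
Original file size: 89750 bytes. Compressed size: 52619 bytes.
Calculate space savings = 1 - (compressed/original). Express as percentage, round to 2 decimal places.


ratio = compressed/original = 52619/89750 = 0.586284
savings = 1 - ratio = 1 - 0.586284 = 0.413716
as a percentage: 0.413716 * 100 = 41.37%

Space savings = 1 - 52619/89750 = 41.37%


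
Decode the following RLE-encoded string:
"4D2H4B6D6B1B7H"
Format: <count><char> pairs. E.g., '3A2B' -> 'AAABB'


Expanding each <count><char> pair:
  4D -> 'DDDD'
  2H -> 'HH'
  4B -> 'BBBB'
  6D -> 'DDDDDD'
  6B -> 'BBBBBB'
  1B -> 'B'
  7H -> 'HHHHHHH'

Decoded = DDDDHHBBBBDDDDDDBBBBBBBHHHHHHH


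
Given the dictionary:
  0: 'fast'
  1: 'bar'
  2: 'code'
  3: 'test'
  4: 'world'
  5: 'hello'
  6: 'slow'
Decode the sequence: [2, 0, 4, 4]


Look up each index in the dictionary:
  2 -> 'code'
  0 -> 'fast'
  4 -> 'world'
  4 -> 'world'

Decoded: "code fast world world"


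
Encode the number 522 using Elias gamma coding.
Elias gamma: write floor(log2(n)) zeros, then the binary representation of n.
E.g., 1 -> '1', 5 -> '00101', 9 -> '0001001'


num_bits = floor(log2(522)) + 1 = 10
leading_zeros = num_bits - 1 = 9
binary(522) = 1000001010

Elias gamma(522) = '000000000' + '1000001010' = 0000000001000001010 (19 bits)


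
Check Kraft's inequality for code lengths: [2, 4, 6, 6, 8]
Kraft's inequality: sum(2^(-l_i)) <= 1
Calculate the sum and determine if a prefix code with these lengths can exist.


Sum = 2^(-2) + 2^(-4) + 2^(-6) + 2^(-6) + 2^(-8)
    = 0.25 + 0.0625 + 0.015625 + 0.015625 + 0.00390625
    = 89/256 = 0.34765625
Since 0.34765625 <= 1, Kraft's inequality IS satisfied.
A prefix code with these lengths CAN exist.

Kraft sum = 0.34765625. Satisfied.
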